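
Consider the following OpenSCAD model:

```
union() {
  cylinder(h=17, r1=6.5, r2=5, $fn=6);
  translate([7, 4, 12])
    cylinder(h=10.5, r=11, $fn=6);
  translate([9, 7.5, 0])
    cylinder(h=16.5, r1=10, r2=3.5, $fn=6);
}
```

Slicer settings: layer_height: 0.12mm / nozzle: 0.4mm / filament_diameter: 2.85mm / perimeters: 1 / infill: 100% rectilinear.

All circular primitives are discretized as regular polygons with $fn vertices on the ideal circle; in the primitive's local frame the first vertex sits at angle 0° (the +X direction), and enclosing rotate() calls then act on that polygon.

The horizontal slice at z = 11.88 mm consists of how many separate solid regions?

2

At z = 11.88 mm: the cone contributes a regular 6-gon of circumradius 5.452 (interpolated between r1=6.5 and r2=5 at t=0.699); the cylinder at (7, 4) is absent (z outside [12, 22.5]); the cone at (9, 7.5): at t=0.720 of its height the radius interpolates to r₁+(r₂−r₁)t = 5.320, giving a regular 6-gon of that circumradius; Combining (union): the 2 present regions are separate (no shared area or edge), so areas and boundary lengths simply add and each stays a separate island — 2 connected regions. The result has 2 disconnected regions.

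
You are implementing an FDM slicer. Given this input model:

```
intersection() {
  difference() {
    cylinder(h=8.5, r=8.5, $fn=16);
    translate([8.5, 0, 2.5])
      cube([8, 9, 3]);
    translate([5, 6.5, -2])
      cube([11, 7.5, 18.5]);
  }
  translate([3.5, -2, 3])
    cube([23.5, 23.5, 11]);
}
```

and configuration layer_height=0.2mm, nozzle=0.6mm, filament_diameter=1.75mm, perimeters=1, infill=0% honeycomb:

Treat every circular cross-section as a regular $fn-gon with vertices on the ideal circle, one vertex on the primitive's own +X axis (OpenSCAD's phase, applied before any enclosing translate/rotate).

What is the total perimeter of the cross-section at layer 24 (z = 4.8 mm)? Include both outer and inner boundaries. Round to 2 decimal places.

26.11 mm

At z = 4.8 mm: the r=8.5 cylinder gives a regular 16-gon of circumradius 8.5 (constant along its height) (perimeter = 2·16·8.500·sin(180°/16) = 53.06 mm); the 8×9 cube at (8.5, 0) contributes its full rectangle (perimeter 34.00 mm); the cube at (5, 6.5) (footprint 11×7.5) is included at this height (perimeter 37.00 mm); Taking the first minus the rest: starting from the r=8.5 cylinder, the 8×9 cube at (8.5, 0) misses the remaining region (no effect); the 11×7.5 cube at (5, 6.5) partially overlaps it — only the 0.03 mm² overlap (of its 82.50 mm²) is removed, clipping the outline — boundary = 53.19 mm; the cube at (3.5, -2) is present — its section is the full 23.5×23.5 rectangle (perimeter 94.00 mm); Keeping only the common overlap: the 23.5×23.5 cube at (3.5, -2) partially overlaps that combined region; clipping to the common part keeps 36.36 mm² — boundary = 26.11 mm. Overall, the cross-section is a single solid region. Total boundary length (outer) = 26.11 mm.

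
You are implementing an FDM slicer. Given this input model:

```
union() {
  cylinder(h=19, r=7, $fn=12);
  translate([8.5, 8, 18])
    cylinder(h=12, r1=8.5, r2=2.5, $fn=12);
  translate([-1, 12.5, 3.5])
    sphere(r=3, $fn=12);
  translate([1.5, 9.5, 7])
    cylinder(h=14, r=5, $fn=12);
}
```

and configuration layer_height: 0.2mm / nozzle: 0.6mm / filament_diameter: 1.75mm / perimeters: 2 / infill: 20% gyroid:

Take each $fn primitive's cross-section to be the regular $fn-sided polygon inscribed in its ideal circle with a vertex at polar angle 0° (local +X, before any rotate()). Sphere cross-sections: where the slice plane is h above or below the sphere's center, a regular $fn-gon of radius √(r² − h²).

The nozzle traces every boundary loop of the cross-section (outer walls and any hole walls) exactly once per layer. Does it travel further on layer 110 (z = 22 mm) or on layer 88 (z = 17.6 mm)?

layer 88 (z = 17.6 mm)

Layer 110 (z = 22): the cylinder is not intersected at this z (z outside [0, 19]); the cone at (8.5, 8) contributes a regular 12-gon of circumradius 6.500 (interpolated between r1=8.5 and r2=2.5 at t=0.333) (perimeter = 2·12·6.500·sin(180°/12) = 40.38 mm); the sphere at (-1, 12.5) is not intersected at this z (|z−center|=18.500 > r=3); the cylinder at (1.5, 9.5) does not reach this height (z outside [7, 21]); Taking the union: only the cone at (8.5, 8) is present, so the union is just that shape — boundary = 40.38 mm. So its perimeter = 40.38 mm. Layer 88 (z = 17.6): the r=7 cylinder contributes a regular 12-gon of circumradius 7 (perimeter = 2·12·7.000·sin(180°/12) = 43.48 mm); the cone at (8.5, 8) does not reach this height (z outside [18, 30]); the sphere at (-1, 12.5) does not reach this height (|z−center|=14.100 > r=3); the r=5 cylinder at (1.5, 9.5) gives a regular 12-gon of circumradius 5 (constant along its height) (perimeter = 2·12·5.000·sin(180°/12) = 31.06 mm); Merging all regions: the regions partially overlap (shared area 9.46 mm²), so the edge portions inside another operand are dropped and the merged outline is re-measured after clipping — boundary = 60.42 mm. So its perimeter = 60.42 mm. Layer 88 is larger (60.42 vs 40.38 mm).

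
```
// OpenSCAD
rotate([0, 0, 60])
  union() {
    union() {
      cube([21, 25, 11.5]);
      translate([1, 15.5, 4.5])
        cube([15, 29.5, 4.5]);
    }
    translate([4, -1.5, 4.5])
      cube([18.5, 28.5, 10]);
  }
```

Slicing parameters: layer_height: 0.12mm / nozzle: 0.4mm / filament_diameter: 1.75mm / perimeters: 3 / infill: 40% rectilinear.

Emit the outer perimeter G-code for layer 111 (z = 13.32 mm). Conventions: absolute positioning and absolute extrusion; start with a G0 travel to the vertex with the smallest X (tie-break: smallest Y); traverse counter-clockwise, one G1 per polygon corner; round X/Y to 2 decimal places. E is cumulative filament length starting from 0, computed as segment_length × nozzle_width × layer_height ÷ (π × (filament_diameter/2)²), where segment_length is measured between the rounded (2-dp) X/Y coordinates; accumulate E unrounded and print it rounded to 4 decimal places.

At z = 13.32 mm: the cube is not intersected at this z (z outside [0, 11.5]); the cube at (1, 15.5) does not reach this height (z outside [4.5, 9]); Merging all regions: nothing is present at this height; the 18.5×28.5 cube at (4, -1.5) contributes its full rectangle; Taking the union: only the 18.5×28.5 cube at (4, -1.5) is present, so the union is just that shape — 1 connected region; (rotated 60° about Z; rotation is an isometry so areas/perimeters/island counts are preserved). The outline is a single polygon with 4 vertices. Extrusion per mm of travel: 0.4 × 0.12 / (π × 0.875²) = 0.019956. Accumulating E over each segment gives final E = 1.8761.

G0 X-21.38 Y16.96 Z13.32
G1 X3.30 Y2.71 E0.5687
G1 X12.55 Y18.74 E0.9381
G1 X-12.13 Y32.99 E1.5068
G1 X-21.38 Y16.96 E1.8761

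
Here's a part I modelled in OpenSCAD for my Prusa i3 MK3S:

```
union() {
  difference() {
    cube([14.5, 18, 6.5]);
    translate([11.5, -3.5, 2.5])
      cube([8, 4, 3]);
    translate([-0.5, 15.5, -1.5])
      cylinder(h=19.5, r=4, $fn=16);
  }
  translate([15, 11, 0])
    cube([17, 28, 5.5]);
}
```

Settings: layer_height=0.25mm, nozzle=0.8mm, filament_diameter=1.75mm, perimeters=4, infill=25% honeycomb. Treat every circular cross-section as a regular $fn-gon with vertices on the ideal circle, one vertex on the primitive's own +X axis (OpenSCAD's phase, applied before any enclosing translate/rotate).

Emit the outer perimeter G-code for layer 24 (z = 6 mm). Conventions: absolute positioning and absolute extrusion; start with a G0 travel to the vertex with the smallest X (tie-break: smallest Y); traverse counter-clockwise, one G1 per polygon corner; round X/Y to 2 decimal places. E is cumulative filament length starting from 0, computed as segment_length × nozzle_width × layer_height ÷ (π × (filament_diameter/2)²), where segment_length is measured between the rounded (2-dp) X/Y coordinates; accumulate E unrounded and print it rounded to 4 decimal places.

At z = 6 mm: the cube is present — its section is the full 14.5×18 rectangle; the cube at (11.5, -3.5) is absent (z outside [2.5, 5.5]); the r=4 cylinder at (-0.5, 15.5) gives a regular 16-gon of circumradius 4 (constant along its height); Subtracting the remaining from the first: starting from the 14.5×18 cube, the r=4 cylinder at (-0.5, 15.5) partially overlaps it — only the 18.18 mm² overlap (of its 48.98 mm²) is removed, clipping the outline — 1 connected region; the cube at (15, 11) is absent (z outside [0, 5.5]); Merging all regions: only the result so far is present, so the union is just that shape — 1 connected region. The outline is a single polygon with 10 vertices. Extrusion per mm of travel: 0.8 × 0.25 / (π × 0.875²) = 0.083150. Accumulating E over each segment gives final E = 5.3643.

G0 X0.00 Y0.00 Z6.00
G1 X14.50 Y0.00 E1.2057
G1 X14.50 Y18.00 E2.7024
G1 X2.55 Y18.00 E3.6960
G1 X3.20 Y17.03 E3.7931
G1 X3.50 Y15.50 E3.9228
G1 X3.20 Y13.97 E4.0524
G1 X2.33 Y12.67 E4.1825
G1 X1.03 Y11.80 E4.3125
G1 X0.00 Y11.60 E4.3998
G1 X0.00 Y0.00 E5.3643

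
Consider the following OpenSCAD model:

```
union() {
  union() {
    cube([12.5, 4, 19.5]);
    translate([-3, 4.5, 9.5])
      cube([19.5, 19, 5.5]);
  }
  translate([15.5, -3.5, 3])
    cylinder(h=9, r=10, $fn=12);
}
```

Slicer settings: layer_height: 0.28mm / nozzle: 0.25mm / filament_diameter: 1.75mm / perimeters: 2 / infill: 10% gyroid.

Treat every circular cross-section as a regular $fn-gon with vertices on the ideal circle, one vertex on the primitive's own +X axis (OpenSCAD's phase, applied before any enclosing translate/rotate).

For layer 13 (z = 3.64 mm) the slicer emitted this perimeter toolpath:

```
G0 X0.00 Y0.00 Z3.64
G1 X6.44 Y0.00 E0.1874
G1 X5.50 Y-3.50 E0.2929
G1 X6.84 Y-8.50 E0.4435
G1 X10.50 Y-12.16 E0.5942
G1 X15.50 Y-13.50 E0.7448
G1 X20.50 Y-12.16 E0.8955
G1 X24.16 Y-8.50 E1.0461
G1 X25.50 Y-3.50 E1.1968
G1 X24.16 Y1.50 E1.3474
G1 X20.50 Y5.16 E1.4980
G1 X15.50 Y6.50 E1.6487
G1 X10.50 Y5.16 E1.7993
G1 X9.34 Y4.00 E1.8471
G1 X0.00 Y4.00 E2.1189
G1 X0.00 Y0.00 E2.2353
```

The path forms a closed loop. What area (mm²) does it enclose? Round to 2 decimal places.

Apply the shoelace formula to the sequence of (X, Y) vertices; enclosed area = 330.17 mm².

330.17 mm²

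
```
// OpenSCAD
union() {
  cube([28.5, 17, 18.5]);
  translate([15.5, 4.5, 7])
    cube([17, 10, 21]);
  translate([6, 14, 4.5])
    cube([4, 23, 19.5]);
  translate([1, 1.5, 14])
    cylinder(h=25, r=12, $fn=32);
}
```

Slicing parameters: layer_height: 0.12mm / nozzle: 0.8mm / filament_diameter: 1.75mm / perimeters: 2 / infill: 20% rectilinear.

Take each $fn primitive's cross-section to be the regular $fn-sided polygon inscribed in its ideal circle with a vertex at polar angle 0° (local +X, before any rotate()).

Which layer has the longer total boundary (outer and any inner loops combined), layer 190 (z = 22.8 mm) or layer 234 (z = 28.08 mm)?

Layer 190 (z = 22.8): the cube is absent (z outside [0, 18.5]); the 17×10 cube at (15.5, 4.5) contributes its full rectangle (perimeter 54.00 mm); the cube at (6, 14) is present — its section is the full 4×23 rectangle (perimeter 54.00 mm); the r=12 cylinder at (1, 1.5) gives a regular 32-gon of circumradius 12 (constant along its height) (perimeter = 2·32·12.000·sin(180°/32) = 75.28 mm); Taking the union: the 3 present regions are separate (no shared area or edge), so areas and boundary lengths simply add and each stays a separate island — boundary = 183.28 mm. So its perimeter = 183.28 mm. Layer 234 (z = 28.08): the cube is not intersected at this z (z outside [0, 18.5]); the cube at (15.5, 4.5) does not reach this height (z outside [7, 28]); the cube at (6, 14) is absent (z outside [4.5, 24]); the r=12 cylinder at (1, 1.5) gives a regular 32-gon of circumradius 12 (constant along its height) (perimeter = 2·32·12.000·sin(180°/32) = 75.28 mm); Taking the union: only the r=12 cylinder at (1, 1.5) is present, so the union is just that shape — boundary = 75.28 mm. So its perimeter = 75.28 mm. Layer 190 is larger (183.28 vs 75.28 mm).

layer 190 (z = 22.8 mm)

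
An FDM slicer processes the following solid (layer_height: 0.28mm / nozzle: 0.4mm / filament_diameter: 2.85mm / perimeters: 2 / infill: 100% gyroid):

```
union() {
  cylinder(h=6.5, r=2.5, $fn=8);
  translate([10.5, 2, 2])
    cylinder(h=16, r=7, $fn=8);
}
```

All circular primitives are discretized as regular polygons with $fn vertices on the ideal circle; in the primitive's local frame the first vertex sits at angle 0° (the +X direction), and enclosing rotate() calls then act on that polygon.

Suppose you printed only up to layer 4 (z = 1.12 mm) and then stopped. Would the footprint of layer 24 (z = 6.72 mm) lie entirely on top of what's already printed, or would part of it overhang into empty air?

Compare the two slices. At z = 1.12: the r=2.5 cylinder contributes a regular 8-gon of circumradius 2.5 (area = (8/2)·2.500²·sin(360°/8) = 17.68 mm²); the cylinder at (10.5, 2) is not intersected at this z (z outside [2, 18]); Combining (union): only the r=2.5 cylinder is present, so the union is just that shape — area = 17.68 mm². At z = 6.72: the cylinder is not intersected at this z (z outside [0, 6.5]); the cylinder at (10.5, 2): section is a regular 8-gon, circumradius r=7 (area = (8/2)·7.000²·sin(360°/8) = 138.59 mm²); Taking the union: only the r=7 cylinder at (10.5, 2) is present, so the union is just that shape — area = 138.59 mm². Checking containment: at z = 6.72 the cross-section extends beyond the z = 1.12 cross-section by about 138.59 mm².

part overhangs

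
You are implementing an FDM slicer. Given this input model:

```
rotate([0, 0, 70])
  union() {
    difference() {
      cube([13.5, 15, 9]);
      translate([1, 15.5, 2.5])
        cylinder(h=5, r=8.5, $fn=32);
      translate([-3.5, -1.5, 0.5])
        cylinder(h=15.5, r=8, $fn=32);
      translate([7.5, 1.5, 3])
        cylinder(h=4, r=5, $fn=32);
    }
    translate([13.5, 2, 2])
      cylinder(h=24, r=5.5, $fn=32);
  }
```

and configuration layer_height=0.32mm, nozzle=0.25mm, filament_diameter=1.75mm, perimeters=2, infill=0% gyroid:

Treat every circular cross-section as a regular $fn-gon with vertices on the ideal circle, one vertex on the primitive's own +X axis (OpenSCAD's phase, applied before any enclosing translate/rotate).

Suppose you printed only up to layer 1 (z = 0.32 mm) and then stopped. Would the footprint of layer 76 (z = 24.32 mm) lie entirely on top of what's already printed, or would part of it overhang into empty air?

Compare the two slices. At z = 0.32: the cube (footprint 13.5×15) is included at this height (area 202.50 mm²); the cylinder at (1, 15.5) is not intersected at this z (z outside [2.5, 7.5]); the cylinder at (-3.5, -1.5) does not reach this height (z outside [0.5, 16]); the cylinder at (7.5, 1.5) does not reach this height (z outside [3, 7]); Taking the first minus the rest: none of the subtracted shapes is present at this height, so the 13.5×15 cube is unchanged — area = 202.50 mm²; the cylinder at (13.5, 2) does not reach this height (z outside [2, 26]); Taking the union: only the result so far is present, so the union is just that shape — area = 202.50 mm²; (rotated 70° about Z; rotation is an isometry so areas/perimeters/island counts are preserved). At z = 24.32: the cube is absent (z outside [0, 9]); the cylinder at (1, 15.5) is not intersected at this z (z outside [2.5, 7.5]); the cylinder at (-3.5, -1.5) does not reach this height (z outside [0.5, 16]); the cylinder at (7.5, 1.5) is absent (z outside [3, 7]); Subtracting the remaining from the first: the first operand is absent here, so nothing remains; the cylinder at (13.5, 2): section is a regular 32-gon, circumradius r=5.5 (area = (32/2)·5.500²·sin(360°/32) = 94.42 mm²); Combining (union): only the r=5.5 cylinder at (13.5, 2) is present, so the union is just that shape — area = 94.42 mm²; (whole slice rotated 70° about Z — lengths, areas and connectivity unchanged). Checking containment: at z = 24.32 the cross-section extends beyond the z = 0.32 cross-section by about 60.10 mm².

part overhangs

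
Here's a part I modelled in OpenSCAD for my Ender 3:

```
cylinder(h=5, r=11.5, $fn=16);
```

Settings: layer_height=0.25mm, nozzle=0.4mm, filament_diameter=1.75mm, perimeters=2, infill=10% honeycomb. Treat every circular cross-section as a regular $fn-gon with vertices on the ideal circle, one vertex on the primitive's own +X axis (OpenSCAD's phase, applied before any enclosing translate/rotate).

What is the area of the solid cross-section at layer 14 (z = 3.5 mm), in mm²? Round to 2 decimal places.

At z = 3.5 mm: the cylinder: section is a regular 16-gon, circumradius r=11.5 (area = (16/2)·11.500²·sin(360°/16) = 404.88 mm²). Overall, the cross-section is a single solid region. Net area = 404.88 mm².

404.88 mm²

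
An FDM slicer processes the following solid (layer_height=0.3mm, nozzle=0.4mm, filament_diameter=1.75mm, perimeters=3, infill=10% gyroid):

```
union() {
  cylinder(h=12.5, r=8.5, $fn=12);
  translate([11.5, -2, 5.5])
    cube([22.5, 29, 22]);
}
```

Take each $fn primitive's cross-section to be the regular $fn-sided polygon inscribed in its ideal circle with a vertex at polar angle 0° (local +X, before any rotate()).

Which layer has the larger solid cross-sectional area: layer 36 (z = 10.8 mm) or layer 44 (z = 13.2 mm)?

Layer 36 (z = 10.8): the cylinder: section is a regular 12-gon, circumradius r=8.5 (area = (12/2)·8.500²·sin(360°/12) = 216.75 mm²); the cube at (11.5, -2) (footprint 22.5×29) is included at this height (area 652.50 mm²); Taking the union: the 2 present regions are separate (no shared area or edge), so areas and boundary lengths simply add and each stays a separate island — area = 869.25 mm². So its area = 869.25 mm². Layer 44 (z = 13.2): the cylinder does not reach this height (z outside [0, 12.5]); the cube at (11.5, -2) (footprint 22.5×29) is included at this height (area 652.50 mm²); Taking the union: only the 22.5×29 cube at (11.5, -2) is present, so the union is just that shape — area = 652.50 mm². So its area = 652.50 mm². Layer 36 is larger (869.25 vs 652.50 mm²).

layer 36 (z = 10.8 mm)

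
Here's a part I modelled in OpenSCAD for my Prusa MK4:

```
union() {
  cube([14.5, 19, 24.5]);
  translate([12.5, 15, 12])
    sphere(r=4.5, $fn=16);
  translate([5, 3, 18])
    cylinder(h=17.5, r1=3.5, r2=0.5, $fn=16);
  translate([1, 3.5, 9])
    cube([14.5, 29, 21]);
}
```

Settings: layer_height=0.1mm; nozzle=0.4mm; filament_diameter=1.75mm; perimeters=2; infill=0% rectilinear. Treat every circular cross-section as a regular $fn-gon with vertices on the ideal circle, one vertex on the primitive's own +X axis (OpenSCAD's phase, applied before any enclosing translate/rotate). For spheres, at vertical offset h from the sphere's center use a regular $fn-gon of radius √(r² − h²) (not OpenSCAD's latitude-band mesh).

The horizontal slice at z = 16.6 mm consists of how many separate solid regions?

At z = 16.6 mm: the cube is present — its section is the full 14.5×19 rectangle; the sphere at (12.5, 15) is absent (|z−center|=4.600 > r=4.5); the cone at (5, 3) is absent (z outside [18, 35.5]); the cube at (1, 3.5) (footprint 14.5×29) is included at this height; Taking the union: the regions partially overlap (shared area 209.25 mm²), so overlapping operands fuse into one piece — 1 connected region. The result has 1 disconnected region.

1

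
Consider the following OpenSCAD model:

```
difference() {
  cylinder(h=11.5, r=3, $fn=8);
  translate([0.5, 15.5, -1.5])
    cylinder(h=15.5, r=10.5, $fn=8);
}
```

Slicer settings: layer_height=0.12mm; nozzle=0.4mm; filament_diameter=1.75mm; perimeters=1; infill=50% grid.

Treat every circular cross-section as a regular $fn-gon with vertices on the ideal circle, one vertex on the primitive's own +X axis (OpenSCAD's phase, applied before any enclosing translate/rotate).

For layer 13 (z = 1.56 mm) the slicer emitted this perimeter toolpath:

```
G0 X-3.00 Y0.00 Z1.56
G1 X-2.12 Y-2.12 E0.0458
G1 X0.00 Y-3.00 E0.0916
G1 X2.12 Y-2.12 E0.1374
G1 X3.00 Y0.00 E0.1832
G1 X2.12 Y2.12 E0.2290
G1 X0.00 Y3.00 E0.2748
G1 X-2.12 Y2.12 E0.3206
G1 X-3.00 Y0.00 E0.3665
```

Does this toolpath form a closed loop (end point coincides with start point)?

yes

Start point (G0): (-3.00, 0.00). End point (last G1): the path returns to the start — closed.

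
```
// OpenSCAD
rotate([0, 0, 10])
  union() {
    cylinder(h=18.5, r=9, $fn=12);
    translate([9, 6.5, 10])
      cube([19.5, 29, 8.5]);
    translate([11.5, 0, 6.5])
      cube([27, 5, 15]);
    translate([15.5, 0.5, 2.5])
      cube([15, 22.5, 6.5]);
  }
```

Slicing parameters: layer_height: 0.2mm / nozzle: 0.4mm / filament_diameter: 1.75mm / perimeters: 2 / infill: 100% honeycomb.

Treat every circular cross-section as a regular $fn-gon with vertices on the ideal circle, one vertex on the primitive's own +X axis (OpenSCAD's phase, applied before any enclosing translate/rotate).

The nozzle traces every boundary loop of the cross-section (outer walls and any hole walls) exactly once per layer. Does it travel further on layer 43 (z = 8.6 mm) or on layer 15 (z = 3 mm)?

layer 43 (z = 8.6 mm)

Layer 43 (z = 8.6): the r=9 cylinder contributes a regular 12-gon of circumradius 9 (perimeter = 2·12·9.000·sin(180°/12) = 55.90 mm); the cube at (9, 6.5) does not reach this height (z outside [10, 18.5]); the cube at (11.5, 0) (footprint 27×5) is included at this height (perimeter 64.00 mm); the 15×22.5 cube at (15.5, 0.5) contributes its full rectangle (perimeter 75.00 mm); Combining (union): the regions partially overlap (shared area 67.50 mm²), so the edge portions inside another operand are dropped and the merged outline is re-measured after clipping — boundary = 155.90 mm; (rotated 10° about Z; rotation is an isometry so areas/perimeters/island counts are preserved). So its perimeter = 155.90 mm. Layer 15 (z = 3): the cylinder: section is a regular 12-gon, circumradius r=9 (perimeter = 2·12·9.000·sin(180°/12) = 55.90 mm); the cube at (9, 6.5) is absent (z outside [10, 18.5]); the cube at (11.5, 0) is absent (z outside [6.5, 21.5]); the cube at (15.5, 0.5) (footprint 15×22.5) is included at this height (perimeter 75.00 mm); Merging all regions: the 2 present regions are separate (no shared area or edge), so areas and boundary lengths simply add and each stays a separate island — boundary = 130.90 mm; (rotated 10° about Z; rotation is an isometry so areas/perimeters/island counts are preserved). So its perimeter = 130.90 mm. Layer 43 is larger (155.90 vs 130.90 mm).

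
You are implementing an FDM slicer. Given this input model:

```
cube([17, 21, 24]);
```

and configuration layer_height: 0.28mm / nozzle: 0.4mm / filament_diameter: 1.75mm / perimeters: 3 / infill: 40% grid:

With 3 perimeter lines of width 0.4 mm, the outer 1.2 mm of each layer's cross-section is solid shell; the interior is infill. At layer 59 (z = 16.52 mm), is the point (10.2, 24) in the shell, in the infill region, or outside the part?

outside

At z = 16.52 mm: the cube is present — its section is the full 17×21 rectangle. Overall, the cross-section is a single solid region. The nearest boundary edge runs (17.00, 21.00)→(0.00, 21.00); distance from the point to it = 3.00 mm. The point is not inside any of the regions above, so it lies outside the cross-section (3.00 mm from the nearest boundary).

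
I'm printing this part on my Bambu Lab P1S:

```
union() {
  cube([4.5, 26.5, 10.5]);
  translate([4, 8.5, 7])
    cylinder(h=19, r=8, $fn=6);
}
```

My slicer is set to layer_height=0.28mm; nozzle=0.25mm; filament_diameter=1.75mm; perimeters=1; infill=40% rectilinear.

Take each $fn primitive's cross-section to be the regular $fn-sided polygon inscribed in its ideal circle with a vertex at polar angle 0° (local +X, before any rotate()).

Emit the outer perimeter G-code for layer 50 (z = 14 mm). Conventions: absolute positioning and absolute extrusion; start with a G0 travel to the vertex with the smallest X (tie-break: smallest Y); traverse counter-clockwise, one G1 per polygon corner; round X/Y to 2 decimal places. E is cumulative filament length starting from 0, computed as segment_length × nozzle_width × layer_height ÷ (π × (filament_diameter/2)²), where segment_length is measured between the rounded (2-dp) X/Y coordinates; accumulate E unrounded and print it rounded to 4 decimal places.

At z = 14 mm: the cube is absent (z outside [0, 10.5]); the r=8 cylinder at (4, 8.5) gives a regular 6-gon of circumradius 8 (constant along its height); Combining (union): only the r=8 cylinder at (4, 8.5) is present, so the union is just that shape — 1 connected region. The outline is a single polygon with 6 vertices. Extrusion per mm of travel: 0.25 × 0.28 / (π × 0.875²) = 0.029103. Accumulating E over each segment gives final E = 1.3971.

G0 X-4.00 Y8.50 Z14.00
G1 X0.00 Y1.57 E0.2329
G1 X8.00 Y1.57 E0.4657
G1 X12.00 Y8.50 E0.6986
G1 X8.00 Y15.43 E0.9314
G1 X0.00 Y15.43 E1.1642
G1 X-4.00 Y8.50 E1.3971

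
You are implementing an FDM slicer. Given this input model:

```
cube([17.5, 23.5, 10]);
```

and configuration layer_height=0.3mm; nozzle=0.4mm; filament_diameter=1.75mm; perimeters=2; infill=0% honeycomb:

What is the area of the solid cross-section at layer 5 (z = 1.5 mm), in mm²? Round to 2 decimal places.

At z = 1.5 mm: the cube (footprint 17.5×23.5) is included at this height (area 411.25 mm²). Overall, the cross-section is a single solid region. Net area = 411.25 mm².

411.25 mm²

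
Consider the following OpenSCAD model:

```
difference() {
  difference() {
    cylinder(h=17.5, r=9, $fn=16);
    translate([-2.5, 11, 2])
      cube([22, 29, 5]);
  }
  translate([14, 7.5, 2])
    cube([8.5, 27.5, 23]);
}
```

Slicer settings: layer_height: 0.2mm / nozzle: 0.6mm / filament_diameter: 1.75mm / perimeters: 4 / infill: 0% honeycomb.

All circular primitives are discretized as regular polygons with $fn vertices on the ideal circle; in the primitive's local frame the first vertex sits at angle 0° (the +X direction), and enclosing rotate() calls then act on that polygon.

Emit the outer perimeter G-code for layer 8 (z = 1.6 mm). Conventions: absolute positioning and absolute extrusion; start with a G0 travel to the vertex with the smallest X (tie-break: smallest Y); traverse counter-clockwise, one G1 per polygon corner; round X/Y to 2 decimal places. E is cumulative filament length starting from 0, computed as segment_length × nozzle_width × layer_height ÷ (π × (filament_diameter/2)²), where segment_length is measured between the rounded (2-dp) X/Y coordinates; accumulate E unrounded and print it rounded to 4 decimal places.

G0 X-9.00 Y0.00 Z1.60
G1 X-8.31 Y-3.44 E0.1750
G1 X-6.36 Y-6.36 E0.3502
G1 X-3.44 Y-8.31 E0.5254
G1 X0.00 Y-9.00 E0.7004
G1 X3.44 Y-8.31 E0.8755
G1 X6.36 Y-6.36 E1.0507
G1 X8.31 Y-3.44 E1.2258
G1 X9.00 Y0.00 E1.4009
G1 X8.31 Y3.44 E1.5759
G1 X6.36 Y6.36 E1.7511
G1 X3.44 Y8.31 E1.9263
G1 X0.00 Y9.00 E2.1013
G1 X-3.44 Y8.31 E2.2763
G1 X-6.36 Y6.36 E2.4515
G1 X-8.31 Y3.44 E2.6267
G1 X-9.00 Y0.00 E2.8017

At z = 1.6 mm: the r=9 cylinder contributes a regular 16-gon of circumradius 9; the cube at (-2.5, 11) is not intersected at this z (z outside [2, 7]); Taking the first minus the rest: none of the subtracted shapes is present at this height, so the r=9 cylinder is unchanged — 1 connected region; the cube at (14, 7.5) is not intersected at this z (z outside [2, 25]); Taking the first minus the rest: none of the subtracted shapes is present at this height, so the result so far is unchanged — 1 connected region. The outline is a single polygon with 16 vertices. Extrusion per mm of travel: 0.6 × 0.2 / (π × 0.875²) = 0.049890. Accumulating E over each segment gives final E = 2.8017.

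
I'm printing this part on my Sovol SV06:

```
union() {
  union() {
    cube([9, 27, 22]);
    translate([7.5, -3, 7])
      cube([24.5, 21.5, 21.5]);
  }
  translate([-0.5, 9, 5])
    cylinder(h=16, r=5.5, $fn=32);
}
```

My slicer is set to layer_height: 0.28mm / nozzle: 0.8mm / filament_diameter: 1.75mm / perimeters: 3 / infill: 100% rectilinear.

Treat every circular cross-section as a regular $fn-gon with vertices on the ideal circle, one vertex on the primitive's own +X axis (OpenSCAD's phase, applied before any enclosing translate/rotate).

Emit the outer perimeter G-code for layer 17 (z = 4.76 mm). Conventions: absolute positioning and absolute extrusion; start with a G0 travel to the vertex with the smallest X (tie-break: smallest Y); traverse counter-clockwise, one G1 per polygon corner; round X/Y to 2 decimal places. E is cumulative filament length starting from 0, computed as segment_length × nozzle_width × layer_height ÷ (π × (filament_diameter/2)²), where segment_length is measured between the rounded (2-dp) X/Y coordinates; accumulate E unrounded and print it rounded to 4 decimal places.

G0 X0.00 Y0.00 Z4.76
G1 X9.00 Y0.00 E0.8382
G1 X9.00 Y27.00 E3.3526
G1 X0.00 Y27.00 E4.1908
G1 X0.00 Y0.00 E6.7052

At z = 4.76 mm: the 9×27 cube contributes its full rectangle; the cube at (7.5, -3) is absent (z outside [7, 28.5]); Merging all regions: only the 9×27 cube is present, so the union is just that shape — 1 connected region; the cylinder at (-0.5, 9) is not intersected at this z (z outside [5, 21]); Merging all regions: only the result so far is present, so the union is just that shape — 1 connected region. The outline is a single polygon with 4 vertices. Extrusion per mm of travel: 0.8 × 0.28 / (π × 0.875²) = 0.093128. Accumulating E over each segment gives final E = 6.7052.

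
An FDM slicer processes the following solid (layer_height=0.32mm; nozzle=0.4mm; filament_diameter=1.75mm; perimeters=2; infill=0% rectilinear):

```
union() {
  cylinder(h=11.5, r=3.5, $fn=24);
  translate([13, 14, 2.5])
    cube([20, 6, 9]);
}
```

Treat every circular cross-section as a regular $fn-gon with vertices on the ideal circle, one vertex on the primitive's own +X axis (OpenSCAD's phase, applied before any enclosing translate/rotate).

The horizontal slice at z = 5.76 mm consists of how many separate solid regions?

At z = 5.76 mm: the cylinder: section is a regular 24-gon, circumradius r=3.5; the cube at (13, 14) (footprint 20×6) is included at this height; Taking the union: the 2 present regions are separate (no shared area or edge), so areas and boundary lengths simply add and each stays a separate island — 2 connected regions. The result has 2 disconnected regions.

2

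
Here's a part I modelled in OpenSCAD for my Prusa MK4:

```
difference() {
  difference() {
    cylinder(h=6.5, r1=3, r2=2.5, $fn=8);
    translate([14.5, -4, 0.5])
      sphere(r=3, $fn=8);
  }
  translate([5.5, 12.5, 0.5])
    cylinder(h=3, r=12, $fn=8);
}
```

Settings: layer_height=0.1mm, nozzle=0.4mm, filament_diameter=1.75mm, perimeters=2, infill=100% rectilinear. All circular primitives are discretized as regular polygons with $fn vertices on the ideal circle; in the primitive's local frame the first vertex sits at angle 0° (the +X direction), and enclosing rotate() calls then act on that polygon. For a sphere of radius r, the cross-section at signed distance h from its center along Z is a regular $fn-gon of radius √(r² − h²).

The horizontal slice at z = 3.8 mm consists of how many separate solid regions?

At z = 3.8 mm: the cone (r1=3→r2=2.5) has section circumradius 2.708 here — a regular 8-gon; the sphere at (14.5, -4) does not reach this height (|z−center|=3.300 > r=3); Subtracting the remaining from the first: none of the subtracted shapes is present at this height, so the cone is unchanged — 1 connected region; the cylinder at (5.5, 12.5) is absent (z outside [0.5, 3.5]); After the difference (first − rest): none of the subtracted shapes is present at this height, so that combined region is unchanged — 1 connected region. The result has 1 disconnected region.

1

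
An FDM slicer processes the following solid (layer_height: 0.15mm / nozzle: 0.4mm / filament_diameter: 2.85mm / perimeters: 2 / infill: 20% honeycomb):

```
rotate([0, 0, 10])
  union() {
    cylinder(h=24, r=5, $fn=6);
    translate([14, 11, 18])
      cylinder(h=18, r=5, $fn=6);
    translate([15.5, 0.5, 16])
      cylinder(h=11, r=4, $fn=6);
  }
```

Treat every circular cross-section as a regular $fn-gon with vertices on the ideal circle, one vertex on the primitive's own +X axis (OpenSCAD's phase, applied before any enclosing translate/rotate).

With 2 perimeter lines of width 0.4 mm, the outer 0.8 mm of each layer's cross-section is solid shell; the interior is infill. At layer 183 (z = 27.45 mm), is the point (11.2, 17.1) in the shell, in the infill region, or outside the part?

shell

At z = 27.45 mm: the cylinder does not reach this height (z outside [0, 24]); the cylinder at (14, 11): section is a regular 6-gon, circumradius r=5; the cylinder at (15.5, 0.5) is absent (z outside [16, 27]); Combining (union): only the r=5 cylinder at (14, 11) is present, so the union is just that shape — 1 connected region; (rotated 10° about Z; rotation is an isometry so areas/perimeters/island counts are preserved). Overall, the cross-section is a single solid region. Undo the 10° rotation: the query point maps to (13.999, 14.895) in the un-rotated model frame. The nearest boundary edge runs (16.50, 15.33)→(11.50, 15.33); distance from the point to it = 0.43 mm. The point is inside the cross-section, 0.43 mm from the nearest boundary — within the 0.8 mm shell band (2 × 0.4).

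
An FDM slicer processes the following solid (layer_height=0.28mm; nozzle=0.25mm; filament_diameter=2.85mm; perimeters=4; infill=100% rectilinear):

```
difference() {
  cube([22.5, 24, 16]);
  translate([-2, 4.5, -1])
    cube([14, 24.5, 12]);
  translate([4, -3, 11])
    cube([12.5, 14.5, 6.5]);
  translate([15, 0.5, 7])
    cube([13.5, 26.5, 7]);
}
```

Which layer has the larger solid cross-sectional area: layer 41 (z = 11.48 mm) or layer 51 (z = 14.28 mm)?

layer 51 (z = 14.28 mm)

Layer 41 (z = 11.48): the cube (footprint 22.5×24) is included at this height (area 540.00 mm²); the cube at (-2, 4.5) is absent (z outside [-1, 11]); the cube at (4, -3) is present — its section is the full 12.5×14.5 rectangle (area 181.25 mm²); the cube at (15, 0.5) (footprint 13.5×26.5) is included at this height (area 357.75 mm²); Taking the first minus the rest: starting from the 22.5×24 cube (540.00 mm²), the 12.5×14.5 cube at (4, -3) partially overlaps it — only the 143.75 mm² overlap (of its 181.25 mm²) is removed, clipping the outline; the 13.5×26.5 cube at (15, 0.5) partially overlaps it — only the 159.75 mm² overlap (of its 357.75 mm²) is removed, clipping the outline — area = 236.50 mm². So its area = 236.50 mm². Layer 51 (z = 14.28): the cube is present — its section is the full 22.5×24 rectangle (area 540.00 mm²); the cube at (-2, 4.5) does not reach this height (z outside [-1, 11]); the 12.5×14.5 cube at (4, -3) contributes its full rectangle (area 181.25 mm²); the cube at (15, 0.5) is not intersected at this z (z outside [7, 14]); Taking the first minus the rest: starting from the 22.5×24 cube (540.00 mm²), the 12.5×14.5 cube at (4, -3) partially overlaps it — only the 143.75 mm² overlap (of its 181.25 mm²) is removed, clipping the outline — area = 396.25 mm². So its area = 396.25 mm². Layer 51 is larger (396.25 vs 236.50 mm²).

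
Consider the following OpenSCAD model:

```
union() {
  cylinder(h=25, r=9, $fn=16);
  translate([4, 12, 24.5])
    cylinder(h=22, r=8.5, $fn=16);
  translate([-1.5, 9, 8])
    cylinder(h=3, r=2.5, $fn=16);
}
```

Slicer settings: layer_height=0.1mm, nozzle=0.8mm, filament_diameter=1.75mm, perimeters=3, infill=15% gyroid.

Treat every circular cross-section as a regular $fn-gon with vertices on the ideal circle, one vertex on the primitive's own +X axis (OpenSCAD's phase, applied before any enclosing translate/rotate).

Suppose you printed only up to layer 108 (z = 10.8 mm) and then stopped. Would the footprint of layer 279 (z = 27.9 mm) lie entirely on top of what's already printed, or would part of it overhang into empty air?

part overhangs

Compare the two slices. At z = 10.8: the r=9 cylinder gives a regular 16-gon of circumradius 9 (constant along its height) (area = (16/2)·9.000²·sin(360°/16) = 247.98 mm²); the cylinder at (4, 12) is not intersected at this z (z outside [24.5, 46.5]); the r=2.5 cylinder at (-1.5, 9) contributes a regular 16-gon of circumradius 2.5 (area = (16/2)·2.500²·sin(360°/16) = 19.13 mm²); Combining (union): the regions partially overlap — summed areas 267.11 mm² minus the doubly-counted overlap 7.91 mm² gives 259.21 mm² — area = 259.21 mm². At z = 27.9: the cylinder does not reach this height (z outside [0, 25]); the r=8.5 cylinder at (4, 12) gives a regular 16-gon of circumradius 8.5 (constant along its height) (area = (16/2)·8.500²·sin(360°/16) = 221.19 mm²); the cylinder at (-1.5, 9) is absent (z outside [8, 11]); Combining (union): only the r=8.5 cylinder at (4, 12) is present, so the union is just that shape — area = 221.19 mm². Checking containment: at z = 27.9 the cross-section extends beyond the z = 10.8 cross-section by about 172.79 mm².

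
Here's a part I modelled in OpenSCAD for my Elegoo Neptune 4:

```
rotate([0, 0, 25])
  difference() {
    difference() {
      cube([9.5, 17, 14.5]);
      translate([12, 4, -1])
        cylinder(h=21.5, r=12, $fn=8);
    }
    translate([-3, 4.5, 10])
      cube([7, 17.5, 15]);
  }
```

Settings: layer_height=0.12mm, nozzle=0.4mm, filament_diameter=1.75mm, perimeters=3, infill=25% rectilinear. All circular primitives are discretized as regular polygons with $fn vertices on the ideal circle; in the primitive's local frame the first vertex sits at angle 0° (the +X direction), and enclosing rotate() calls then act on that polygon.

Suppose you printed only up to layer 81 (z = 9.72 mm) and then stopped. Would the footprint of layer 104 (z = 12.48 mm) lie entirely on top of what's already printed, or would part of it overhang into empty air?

entirely on top

Compare the two slices. At z = 9.72: the cube (footprint 9.5×17) is included at this height (area 161.50 mm²); the cylinder at (12, 4): section is a regular 8-gon, circumradius r=12 (area = (8/2)·12.000²·sin(360°/8) = 407.29 mm²); After the difference (first − rest): starting from the 9.5×17 cube (161.50 mm²), the r=12 cylinder at (12, 4) partially overlaps it — only the 107.80 mm² overlap (of its 407.29 mm²) is removed, clipping the outline — area = 53.70 mm²; the cube at (-3, 4.5) is not intersected at this z (z outside [10, 25]); Taking the first minus the rest: none of the subtracted shapes is present at this height, so the result so far is unchanged — area = 53.70 mm²; (rotated 25° about Z; rotation is an isometry so areas/perimeters/island counts are preserved). At z = 12.48: the 9.5×17 cube contributes its full rectangle (area 161.50 mm²); the cylinder at (12, 4): section is a regular 8-gon, circumradius r=12 (area = (8/2)·12.000²·sin(360°/8) = 407.29 mm²); After the difference (first − rest): starting from the 9.5×17 cube (161.50 mm²), the r=12 cylinder at (12, 4) partially overlaps it — only the 107.80 mm² overlap (of its 407.29 mm²) is removed, clipping the outline — area = 53.70 mm²; the 7×17.5 cube at (-3, 4.5) contributes its full rectangle (area 122.50 mm²); Taking the first minus the rest: starting from the result so far (53.70 mm²), the 7×17.5 cube at (-3, 4.5) partially overlaps it — only the 32.87 mm² overlap (of its 122.50 mm²) is removed, clipping the outline — area = 20.83 mm²; (whole slice rotated 25° about Z — lengths, areas and connectivity unchanged). Checking containment: the cross-section at z = 12.48 is a subset of the cross-section at z = 9.72.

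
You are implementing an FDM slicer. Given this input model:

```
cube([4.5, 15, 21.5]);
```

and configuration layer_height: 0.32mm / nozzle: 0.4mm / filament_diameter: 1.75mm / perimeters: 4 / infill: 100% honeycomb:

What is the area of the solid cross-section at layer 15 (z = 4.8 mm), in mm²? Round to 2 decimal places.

67.50 mm²

At z = 4.8 mm: the cube (footprint 4.5×15) is included at this height (area 67.50 mm²). Overall, the cross-section is a single solid region. Net area = 67.50 mm².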